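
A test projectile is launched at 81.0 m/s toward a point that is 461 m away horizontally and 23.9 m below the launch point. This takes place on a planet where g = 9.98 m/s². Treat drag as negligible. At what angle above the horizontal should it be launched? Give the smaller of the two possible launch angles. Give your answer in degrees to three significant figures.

18.7°

Trajectory: y = x tanθ − g x² (1 + tan²θ)/(2v₀²). With x = 461, y = −23.9, v₀ = 81.0, g = 9.98:
161.6 tan²θ − 461 tanθ + (137.7) = 0.
tanθ = [461 ± √(461² − 4 × 161.6 × (137.7))] / (2 × 161.6) = (461 ± 351.4) / 323.3, giving tanθ = 0.3391 or 2.513.
θ = 18.73° or 68.30°; the smaller is 18.73°.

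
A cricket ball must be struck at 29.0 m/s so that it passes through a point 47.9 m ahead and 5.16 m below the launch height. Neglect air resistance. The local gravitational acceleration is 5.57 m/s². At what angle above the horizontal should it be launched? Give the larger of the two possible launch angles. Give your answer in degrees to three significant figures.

Trajectory: y = x tanθ − g x² (1 + tan²θ)/(2v₀²). With x = 47.9, y = −5.16, v₀ = 29.0, g = 5.57:
7.598 tan²θ − 47.9 tanθ + (2.438) = 0.
tanθ = [47.9 ± √(47.9² − 4 × 7.598 × (2.438))] / (2 × 7.598) = (47.9 ± 47.12) / 15.20, giving tanθ = 0.05132 or 6.253.
θ = 2.938° or 80.91°; the larger is 80.91°.

80.9°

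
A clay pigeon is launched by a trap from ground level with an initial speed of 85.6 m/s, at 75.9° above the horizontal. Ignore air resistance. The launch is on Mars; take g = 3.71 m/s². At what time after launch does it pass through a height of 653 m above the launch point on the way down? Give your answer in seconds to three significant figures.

34.6 s

Components: vₓ = 85.60 cos 75.9° = 20.85 m/s, v_y0 = 85.60 sin 75.9° = 83.02 m/s.
Require v_y0 t − ½ g t² = 653, i.e. 1.855 t² − 83.02 t + 653 = 0.
Quadratic formula: t = (83.02 ± √2047.2) / 3.71 = (83.02 ± 45.25) / 3.71 → t = 10.18 s or 34.57 s.
The descending-branch root is 34.57 s.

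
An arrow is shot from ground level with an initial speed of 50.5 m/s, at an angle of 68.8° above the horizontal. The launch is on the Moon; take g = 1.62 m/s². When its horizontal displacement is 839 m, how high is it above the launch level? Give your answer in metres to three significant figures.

453 m

Components: vₓ = 50.50 cos 68.8° = 18.26 m/s, v_y0 = 50.50 sin 68.8° = 47.08 m/s.
At x = 839 m, t = x/vₓ = 839/18.26 = 45.94 s.
Height: y = v_y0 t − ½ g t² = 47.08 × 45.94 − 0.8100 × 45.94² = 2163 − 1710 = 453.4 m.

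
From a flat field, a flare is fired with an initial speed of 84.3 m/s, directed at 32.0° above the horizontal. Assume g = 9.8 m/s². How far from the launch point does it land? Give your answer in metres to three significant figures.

Resolve: vₓ = 84.30 cos 32.0° = 71.49 m/s and v_y0 = 84.30 sin 32.0° = 44.67 m/s.
Flight time T = 2 v_y0 / g = 9.117 s.
Horizontal distance R = vₓ T = 71.49 × 9.117 = 651.8 m.

652 m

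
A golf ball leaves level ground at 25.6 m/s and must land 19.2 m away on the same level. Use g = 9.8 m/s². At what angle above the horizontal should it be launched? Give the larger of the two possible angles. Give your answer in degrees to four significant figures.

81.66°

Level-ground range R = v₀² sin(2θ)/g ⇒ sin(2θ) = gR/v₀² = 9.80 × 19.2 / 25.6² = 0.2871.
2θ = 16.68° or 180° − 16.68° = 163.3°, so θ = 8.342° or 81.66°.
The larger angle is 81.66°.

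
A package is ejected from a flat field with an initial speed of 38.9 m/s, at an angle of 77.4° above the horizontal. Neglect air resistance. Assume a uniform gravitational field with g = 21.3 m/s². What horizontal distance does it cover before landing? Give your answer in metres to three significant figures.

30.2 m

Horizontal component vₓ = 38.90 cos 77.4° = 8.486 m/s; vertical v_y0 = 38.90 sin 77.4° = 37.96 m/s.
Time aloft: T = 2 v_y0 / g = 2 × 37.96 / 21.3 = 3.565 s.
Range: R = vₓ T = 8.486 × 3.565 = 30.25 m.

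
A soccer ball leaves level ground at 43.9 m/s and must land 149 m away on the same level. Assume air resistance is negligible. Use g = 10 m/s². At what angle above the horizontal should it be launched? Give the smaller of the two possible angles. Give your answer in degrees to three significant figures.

25.3°

From R = (v₀²/g) sin 2θ: sin 2θ = 10.0 × 149 / 1927.2 = 0.7731.
2θ = 50.64° or 180° − 50.64° = 129.4°, so θ = 25.32° or 64.68°.
The smaller angle is 25.32°.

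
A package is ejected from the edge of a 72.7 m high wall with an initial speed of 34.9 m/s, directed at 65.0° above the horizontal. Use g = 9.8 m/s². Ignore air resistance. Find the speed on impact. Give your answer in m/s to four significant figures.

51.41 m/s

Components: vₓ = 34.90 cos 65.0° = 14.75 m/s, v_y0 = 34.90 sin 65.0° = 31.63 m/s.
The projectile lands when y = 72.7 + (31.63) t − ½·9.80·t² = 0. Positive root: t = (31.63 + √(31.63² + 2·9.80·72.7)) / 9.80 = (31.63 + 49.25) / 9.80 = 8.253 s.
Vertical velocity at impact: v_y = v_y0 − g t = 31.63 − 9.80 × 8.253 = −49.25 m/s.
Speed: |v| = √(vₓ² + v_y²) = √(14.75² + 49.25²) = 51.41 m/s.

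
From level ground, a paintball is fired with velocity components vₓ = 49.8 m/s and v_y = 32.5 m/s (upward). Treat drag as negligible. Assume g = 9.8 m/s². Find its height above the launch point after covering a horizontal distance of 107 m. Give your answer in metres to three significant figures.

47.2 m

x = vₓ t ⇒ t = 107/49.80 = 2.149 s.
Height: y = v_y0 t − ½ g t² = 32.50 × 2.149 − 4.900 × 2.149² = 69.83 − 22.62 = 47.21 m.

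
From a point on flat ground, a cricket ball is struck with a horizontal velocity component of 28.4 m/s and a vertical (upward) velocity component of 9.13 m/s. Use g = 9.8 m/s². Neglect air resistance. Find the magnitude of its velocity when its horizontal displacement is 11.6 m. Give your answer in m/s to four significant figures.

x = vₓ t ⇒ t = 11.6/28.40 = 0.4085 s.
Vertical velocity there: v_y = v_y0 − g t = 9.130 − 9.80 × 0.4085 = 5.127 m/s.
Speed: √(vₓ² + v_y²) = √(28.40² + 5.127²) = 28.86 m/s.

28.86 m/s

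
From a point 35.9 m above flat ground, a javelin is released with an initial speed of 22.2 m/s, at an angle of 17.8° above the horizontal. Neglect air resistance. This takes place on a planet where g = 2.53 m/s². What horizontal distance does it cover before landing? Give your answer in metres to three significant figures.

Resolve: vₓ = 22.20 cos 17.8° = 21.14 m/s and v_y0 = 22.20 sin 17.8° = 6.786 m/s.
The projectile lands when y = 35.9 + (6.786) t − ½·2.53·t² = 0. Positive root: t = (6.786 + √(6.786² + 2·2.53·35.9)) / 2.53 = (6.786 + 15.09) / 2.53 = 8.647 s.
Horizontal distance: R = vₓ t = 21.14 × 8.647 = 182.8 m.

183 m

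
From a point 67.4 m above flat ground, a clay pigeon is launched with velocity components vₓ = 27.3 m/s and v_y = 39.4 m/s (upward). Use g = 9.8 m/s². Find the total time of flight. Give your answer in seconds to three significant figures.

9.49 s

The projectile lands when y = 67.4 + (39.40) t − ½·9.80·t² = 0. Positive root: t = (39.40 + √(39.40² + 2·9.80·67.4)) / 9.80 = (39.40 + 53.60) / 9.80 = 9.490 s.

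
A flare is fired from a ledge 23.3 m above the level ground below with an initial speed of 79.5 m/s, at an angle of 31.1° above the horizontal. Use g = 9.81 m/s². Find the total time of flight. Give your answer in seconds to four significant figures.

8.905 s

vₓ = 79.50 cos 31.1° = 68.07 m/s; v_y0 = 79.50 sin 31.1° = 41.06 m/s.
The projectile lands when y = 23.3 + (41.06) t − ½·9.81·t² = 0. Positive root: t = (41.06 + √(41.06² + 2·9.81·23.3)) / 9.81 = (41.06 + 46.30) / 9.81 = 8.905 s.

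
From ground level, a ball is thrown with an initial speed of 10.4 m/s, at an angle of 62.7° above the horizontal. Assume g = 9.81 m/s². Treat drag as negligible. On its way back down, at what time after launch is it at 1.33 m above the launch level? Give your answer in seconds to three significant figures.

Resolve: vₓ = 10.40 cos 62.7° = 4.770 m/s and v_y0 = 10.40 sin 62.7° = 9.242 m/s.
Height y(t) = 9.242 t − 4.905 t² = 1.33 gives 4.905 t² − 9.242 t + 1.33 = 0.
Quadratic formula: t = (9.242 ± √59.313) / 9.81 = (9.242 ± 7.701) / 9.81 → t = 0.1570 s or 1.727 s.
The descending-branch root is 1.727 s.

1.73 s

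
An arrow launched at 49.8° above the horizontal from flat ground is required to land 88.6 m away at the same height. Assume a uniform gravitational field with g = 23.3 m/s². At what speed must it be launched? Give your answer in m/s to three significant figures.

45.8 m/s

From R = (v₀² / g) sin 2θ: v₀ = √(gR / sin 2θ).
v₀ = √(23.3 × 88.6 / sin 99.60°) = √(2064 / 0.9860) = √2093.7 = 45.76 m/s.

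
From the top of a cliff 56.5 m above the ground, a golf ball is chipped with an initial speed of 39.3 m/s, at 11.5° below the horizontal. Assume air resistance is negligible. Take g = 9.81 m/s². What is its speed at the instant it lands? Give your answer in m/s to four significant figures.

Horizontal component vₓ = 39.30 cos 11.5° = 38.51 m/s; vertical v_y0 = −7.835 m/s (downward).
Vertical motion (up positive, ground at y = 0): 4.905 t² − (−7.835) t − 56.5 = 0, so t = (−7.835 + √(7.835² + 2·9.81·56.5)) / 9.81 = (−7.835 + 34.20) / 9.81 = 2.688 s.
Vertical velocity at impact: v_y = v_y0 − g t = −7.835 − 9.81 × 2.688 = −34.20 m/s.
Speed: |v| = √(vₓ² + v_y²) = √(38.51² + 34.20²) = 51.51 m/s.

51.51 m/s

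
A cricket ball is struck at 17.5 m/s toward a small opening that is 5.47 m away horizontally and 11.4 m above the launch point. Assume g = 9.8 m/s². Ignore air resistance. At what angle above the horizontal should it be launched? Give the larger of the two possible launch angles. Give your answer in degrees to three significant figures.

Trajectory: y = x tanθ − g x² (1 + tan²θ)/(2v₀²). With x = 5.47, y = 11.4, v₀ = 17.5, g = 9.80:
0.4787 tan²θ − 5.47 tanθ + (11.88) = 0.
tanθ = [5.47 ± √(5.47² − 4 × 0.4787 × (11.88))] / (2 × 0.4787) = (5.47 ± 2.678) / 0.9575, giving tanθ = 2.916 or 8.510.
θ = 71.07° or 83.30°; the larger is 83.30°.

83.3°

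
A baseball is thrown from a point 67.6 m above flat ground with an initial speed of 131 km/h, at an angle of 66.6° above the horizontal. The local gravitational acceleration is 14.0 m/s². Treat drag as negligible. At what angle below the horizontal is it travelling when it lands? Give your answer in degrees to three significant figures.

Convert: 131 km/h = 131/3.6 = 36.39 m/s.
Horizontal component vₓ = 36.39 cos 66.6° = 14.45 m/s; vertical v_y0 = 36.39 sin 66.6° = 33.40 m/s.
The projectile lands when y = 67.6 + (33.40) t − ½·14.0·t² = 0. Positive root: t = (33.40 + √(33.40² + 2·14.0·67.6)) / 14.0 = (33.40 + 54.85) / 14.0 = 6.303 s.
At impact: v_y = v_y0 − g t = −54.85 m/s; vₓ = 14.45 m/s.
Angle below horizontal: arctan(|v_y|/vₓ) = arctan(54.85/14.45) = 75.24°.

75.2°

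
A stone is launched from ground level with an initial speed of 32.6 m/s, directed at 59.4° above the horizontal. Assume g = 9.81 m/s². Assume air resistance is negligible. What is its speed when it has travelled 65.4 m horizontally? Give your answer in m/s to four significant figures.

Resolve: vₓ = 32.60 cos 59.4° = 16.59 m/s and v_y0 = 32.60 sin 59.4° = 28.06 m/s.
Time to reach x = 65.4 m: t = x/vₓ = 65.4/16.59 = 3.941 s.
Vertical velocity there: v_y = v_y0 − g t = 28.06 − 9.81 × 3.941 = −10.60 m/s.
Speed: √(vₓ² + v_y²) = √(16.59² + 10.60²) = 19.69 m/s.

19.69 m/s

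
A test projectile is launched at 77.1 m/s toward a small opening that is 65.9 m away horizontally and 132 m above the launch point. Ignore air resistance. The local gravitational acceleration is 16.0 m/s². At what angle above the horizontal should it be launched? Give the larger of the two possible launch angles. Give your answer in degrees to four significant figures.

83.29°

Trajectory: y = x tanθ − g x² (1 + tan²θ)/(2v₀²). With x = 65.9, y = 132, v₀ = 77.1, g = 16.0:
5.845 tan²θ − 65.9 tanθ + (137.8) = 0.
tanθ = [65.9 ± √(65.9² − 4 × 5.845 × (137.8))] / (2 × 5.845) = (65.9 ± 33.47) / 11.69, giving tanθ = 2.774 or 8.501.
θ = 70.18° or 83.29°; the larger is 83.29°.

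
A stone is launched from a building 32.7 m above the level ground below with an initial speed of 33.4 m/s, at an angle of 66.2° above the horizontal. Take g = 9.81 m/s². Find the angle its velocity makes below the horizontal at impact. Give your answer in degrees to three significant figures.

Horizontal component vₓ = 33.40 cos 66.2° = 13.48 m/s; vertical v_y0 = 33.40 sin 66.2° = 30.56 m/s.
With up positive and y = 0 at the ground: y(t) = 32.7 + (30.56) t − 4.905 t². Setting y = 0 and taking the positive root: t = [30.56 + √(30.56² + 2·9.81·32.7)] / 9.81 = (30.56 + 39.69) / 9.81 = 7.161 s.
At impact: v_y = v_y0 − g t = −39.69 m/s; vₓ = 13.48 m/s.
Angle below horizontal: arctan(|v_y|/vₓ) = arctan(39.69/13.48) = 71.24°.

71.2°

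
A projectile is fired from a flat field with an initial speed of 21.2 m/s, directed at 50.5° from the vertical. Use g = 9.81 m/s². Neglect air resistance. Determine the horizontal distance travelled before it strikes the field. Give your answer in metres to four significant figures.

44.97 m

Horizontal component vₓ = 21.20 sin 50.5° = 16.36 m/s; vertical v_y0 = 21.20 cos 50.5° = 13.48 m/s.
Flight time T = 2 v_y0 / g = 2.749 s.
Horizontal distance R = vₓ T = 16.36 × 2.749 = 44.97 m.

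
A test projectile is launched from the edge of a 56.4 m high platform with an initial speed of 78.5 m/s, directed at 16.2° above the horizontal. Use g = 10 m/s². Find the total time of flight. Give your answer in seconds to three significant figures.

6.20 s

Components: vₓ = 78.50 cos 16.2° = 75.38 m/s, v_y0 = 78.50 sin 16.2° = 21.90 m/s.
Vertical motion (up positive, ground at y = 0): 5.000 t² − (21.90) t − 56.4 = 0, so t = (21.90 + √(21.90² + 2·10.0·56.4)) / 10.0 = (21.90 + 40.10) / 10.0 = 6.200 s.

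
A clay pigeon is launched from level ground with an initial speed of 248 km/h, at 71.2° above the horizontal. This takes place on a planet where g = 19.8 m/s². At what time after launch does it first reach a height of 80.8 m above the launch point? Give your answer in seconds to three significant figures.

1.65 s

Convert: 248 km/h = 248/3.6 = 68.89 m/s.
Horizontal component vₓ = 68.89 cos 71.2° = 22.20 m/s; vertical v_y0 = 68.89 sin 71.2° = 65.21 m/s.
Set y = v_y0 t − ½ g t² = 80.8: 9.900 t² − 65.21 t + 80.8 = 0.
t = [65.21 ± √(65.21² − 2·19.8·80.8)] / 19.8 = (65.21 ± 32.45) / 19.8, so t = 1.655 s or t = 4.933 s.
The first (ascending) time is 1.655 s.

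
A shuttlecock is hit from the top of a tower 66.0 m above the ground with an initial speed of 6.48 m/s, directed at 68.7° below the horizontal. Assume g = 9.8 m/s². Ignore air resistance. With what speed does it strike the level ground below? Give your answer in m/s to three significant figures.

36.5 m/s

Horizontal component vₓ = 6.480 cos 68.7° = 2.354 m/s; vertical v_y0 = −6.037 m/s (downward).
The projectile lands when y = 66.0 + (−6.037) t − ½·9.80·t² = 0. Positive root: t = (−6.037 + √(6.037² + 2·9.80·66.0)) / 9.80 = (−6.037 + 36.47) / 9.80 = 3.105 s.
Vertical velocity at impact: v_y = v_y0 − g t = −6.037 − 9.80 × 3.105 = −36.47 m/s.
Speed: |v| = √(vₓ² + v_y²) = √(2.354² + 36.47²) = 36.55 m/s.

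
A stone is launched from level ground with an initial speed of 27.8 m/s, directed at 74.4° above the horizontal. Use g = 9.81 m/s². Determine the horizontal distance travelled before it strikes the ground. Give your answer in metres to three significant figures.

vₓ = 27.80 cos 74.4° = 7.476 m/s; v_y0 = 27.80 sin 74.4° = 26.78 m/s.
Flight time T = 2 v_y0 / g = 5.459 s.
Horizontal distance R = vₓ T = 7.476 × 5.459 = 40.81 m.

40.8 m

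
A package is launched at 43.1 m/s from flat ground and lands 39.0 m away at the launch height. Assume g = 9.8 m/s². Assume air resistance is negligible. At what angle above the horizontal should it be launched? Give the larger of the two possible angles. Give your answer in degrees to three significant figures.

84.1°

From R = (v₀²/g) sin 2θ: sin 2θ = 9.80 × 39.0 / 1857.6 = 0.2057.
2θ = 11.87° or 180° − 11.87° = 168.1°, so θ = 5.937° or 84.06°.
The larger angle is 84.06°.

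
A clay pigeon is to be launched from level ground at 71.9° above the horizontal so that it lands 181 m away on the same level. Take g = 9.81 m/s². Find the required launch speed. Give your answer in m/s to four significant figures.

54.83 m/s

Level-ground range: R = v₀² sin(2θ)/g, so v₀ = √(gR / sin 2θ).
v₀ = √(9.81 × 181 / sin 143.8°) = √(1776 / 0.5906) = √3006.4 = 54.83 m/s.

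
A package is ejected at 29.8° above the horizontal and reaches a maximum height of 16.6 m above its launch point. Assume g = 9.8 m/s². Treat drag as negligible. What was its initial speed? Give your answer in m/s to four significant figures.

36.30 m/s

At the peak v_y = 0, so v_y0 = √(2gH) = √(2 × 9.80 × 16.6) = 18.04 m/s.
v_y0 = v₀ sin θ ⇒ v₀ = 18.04 / sin 29.8° = 36.30 m/s.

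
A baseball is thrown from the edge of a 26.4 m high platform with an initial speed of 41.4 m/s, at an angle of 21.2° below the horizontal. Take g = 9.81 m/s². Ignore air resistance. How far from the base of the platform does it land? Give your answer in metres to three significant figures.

Resolve: vₓ = 41.40 cos 21.2° = 38.60 m/s and v_y0 = −14.97 m/s (downward).
With up positive and y = 0 at the ground: y(t) = 26.4 + (−14.97) t − 4.905 t². Setting y = 0 and taking the positive root: t = [−14.97 + √(14.97² + 2·9.81·26.4)] / 9.81 = (−14.97 + 27.24) / 9.81 = 1.251 s.
Horizontal distance: R = vₓ t = 38.60 × 1.251 = 48.28 m.

48.3 m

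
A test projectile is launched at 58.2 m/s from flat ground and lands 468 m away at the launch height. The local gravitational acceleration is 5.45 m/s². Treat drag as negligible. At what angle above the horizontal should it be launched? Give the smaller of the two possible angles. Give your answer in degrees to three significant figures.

From R = (v₀²/g) sin 2θ: sin 2θ = 5.45 × 468 / 3387.2 = 0.7530.
2θ = 48.85° or 180° − 48.85° = 131.1°, so θ = 24.43° or 65.57°.
The smaller angle is 24.43°.

24.4°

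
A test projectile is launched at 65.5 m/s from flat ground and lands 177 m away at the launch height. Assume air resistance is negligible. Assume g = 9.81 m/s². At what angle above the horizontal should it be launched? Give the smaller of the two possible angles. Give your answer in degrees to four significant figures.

Level-ground range R = v₀² sin(2θ)/g ⇒ sin(2θ) = gR/v₀² = 9.81 × 177 / 65.5² = 0.4047.
2θ = 23.87° or 180° − 23.87° = 156.1°, so θ = 11.94° or 78.06°.
The smaller angle is 11.94°.

11.94°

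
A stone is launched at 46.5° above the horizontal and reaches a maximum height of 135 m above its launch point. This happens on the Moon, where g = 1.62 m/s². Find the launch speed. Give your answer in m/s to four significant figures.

28.83 m/s

At the peak v_y = 0, so v_y0 = √(2gH) = √(2 × 1.62 × 135) = 20.91 m/s.
v_y0 = v₀ sin θ ⇒ v₀ = 20.91 / sin 46.5° = 28.83 m/s.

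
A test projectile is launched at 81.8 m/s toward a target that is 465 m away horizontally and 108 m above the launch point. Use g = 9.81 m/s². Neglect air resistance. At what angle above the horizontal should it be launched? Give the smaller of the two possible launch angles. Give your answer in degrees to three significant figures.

Trajectory: y = x tanθ − g x² (1 + tan²θ)/(2v₀²). With x = 465, y = 108, v₀ = 81.8, g = 9.81:
158.5 tan²θ − 465 tanθ + (266.5) = 0.
tanθ = [465 ± √(465² − 4 × 158.5 × (266.5))] / (2 × 158.5) = (465 ± 217.4) / 317.0, giving tanθ = 0.7811 or 2.153.
θ = 37.99° or 65.08°; the smaller is 37.99°.

38.0°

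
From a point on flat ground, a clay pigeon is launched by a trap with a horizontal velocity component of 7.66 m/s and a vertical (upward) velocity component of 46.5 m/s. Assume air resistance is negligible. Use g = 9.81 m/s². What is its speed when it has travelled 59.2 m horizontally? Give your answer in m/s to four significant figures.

30.30 m/s

x = vₓ t ⇒ t = 59.2/7.660 = 7.728 s.
Vertical velocity there: v_y = v_y0 − g t = 46.50 − 9.81 × 7.728 = −29.32 m/s.
Speed: √(vₓ² + v_y²) = √(7.660² + 29.32²) = 30.30 m/s.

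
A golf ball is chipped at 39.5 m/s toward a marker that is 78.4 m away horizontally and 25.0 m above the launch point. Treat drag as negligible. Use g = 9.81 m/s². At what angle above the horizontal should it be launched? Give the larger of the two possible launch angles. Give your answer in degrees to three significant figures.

73.5°

Trajectory: y = x tanθ − g x² (1 + tan²θ)/(2v₀²). With x = 78.4, y = 25.0, v₀ = 39.5, g = 9.81:
19.32 tan²θ − 78.4 tanθ + (44.32) = 0.
tanθ = [78.4 ± √(78.4² − 4 × 19.32 × (44.32))] / (2 × 19.32) = (78.4 ± 52.16) / 38.65, giving tanθ = 0.6790 or 3.378.
θ = 34.18° or 73.51°; the larger is 73.51°.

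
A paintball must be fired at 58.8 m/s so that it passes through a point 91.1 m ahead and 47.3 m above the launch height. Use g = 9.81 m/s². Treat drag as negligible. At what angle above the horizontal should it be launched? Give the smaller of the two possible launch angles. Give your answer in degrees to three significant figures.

35.5°

Trajectory: y = x tanθ − g x² (1 + tan²θ)/(2v₀²). With x = 91.1, y = 47.3, v₀ = 58.8, g = 9.81:
11.77 tan²θ − 91.1 tanθ + (59.07) = 0.
tanθ = [91.1 ± √(91.1² − 4 × 11.77 × (59.07))] / (2 × 11.77) = (91.1 ± 74.28) / 23.55, giving tanθ = 0.7144 or 7.023.
θ = 35.54° or 81.90°; the smaller is 35.54°.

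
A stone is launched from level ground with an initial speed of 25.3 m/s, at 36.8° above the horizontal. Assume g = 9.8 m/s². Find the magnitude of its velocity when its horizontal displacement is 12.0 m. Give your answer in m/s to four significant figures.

vₓ = 25.30 cos 36.8° = 20.26 m/s; v_y0 = 25.30 sin 36.8° = 15.16 m/s.
At x = 12.0 m, t = x/vₓ = 12.0/20.26 = 0.5923 s.
Vertical velocity there: v_y = v_y0 − g t = 15.16 − 9.80 × 0.5923 = 9.350 m/s.
Speed: √(vₓ² + v_y²) = √(20.26² + 9.350²) = 22.31 m/s.

22.31 m/s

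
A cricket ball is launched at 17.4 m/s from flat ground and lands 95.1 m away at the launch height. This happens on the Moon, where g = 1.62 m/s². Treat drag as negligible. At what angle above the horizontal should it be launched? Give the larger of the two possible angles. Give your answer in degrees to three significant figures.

74.7°

From R = (v₀²/g) sin 2θ: sin 2θ = 1.62 × 95.1 / 302.76 = 0.5089.
2θ = 30.59° or 180° − 30.59° = 149.4°, so θ = 15.29° or 74.71°.
The larger angle is 74.71°.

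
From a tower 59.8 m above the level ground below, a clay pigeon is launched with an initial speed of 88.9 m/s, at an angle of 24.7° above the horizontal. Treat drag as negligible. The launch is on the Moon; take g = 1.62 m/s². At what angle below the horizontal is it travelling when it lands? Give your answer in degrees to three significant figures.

26.2°

Horizontal component vₓ = 88.90 cos 24.7° = 80.77 m/s; vertical v_y0 = 88.90 sin 24.7° = 37.15 m/s.
Vertical motion (up positive, ground at y = 0): 0.8100 t² − (37.15) t − 59.8 = 0, so t = (37.15 + √(37.15² + 2·1.62·59.8)) / 1.62 = (37.15 + 39.67) / 1.62 = 47.42 s.
At impact: v_y = v_y0 − g t = −39.67 m/s; vₓ = 80.77 m/s.
Angle below horizontal: arctan(|v_y|/vₓ) = arctan(39.67/80.77) = 26.16°.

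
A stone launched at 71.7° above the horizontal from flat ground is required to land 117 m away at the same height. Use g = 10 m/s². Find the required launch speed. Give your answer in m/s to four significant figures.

On level ground R = v₀² sin 2θ / g ⇒ v₀ = √(gR / sin 2θ).
v₀ = √(10.0 × 117 / sin 143.4°) = √(1170 / 0.5962) = √1962.3 = 44.30 m/s.

44.30 m/s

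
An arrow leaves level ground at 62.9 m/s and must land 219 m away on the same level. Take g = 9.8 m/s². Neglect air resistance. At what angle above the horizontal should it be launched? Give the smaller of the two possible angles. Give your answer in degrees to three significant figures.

R = v₀² sin 2θ / g gives sin 2θ = gR/v₀² = 9.80·219/62.9² = 0.5425.
2θ = 32.85° or 180° − 32.85° = 147.1°, so θ = 16.43° or 73.57°.
The smaller angle is 16.43°.

16.4°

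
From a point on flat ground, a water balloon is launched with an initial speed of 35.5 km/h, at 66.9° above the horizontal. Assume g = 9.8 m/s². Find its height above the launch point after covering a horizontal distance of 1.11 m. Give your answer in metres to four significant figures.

2.199 m

Convert: 35.5 km/h = 35.5/3.6 = 9.861 m/s.
Components: vₓ = 9.861 cos 66.9° = 3.869 m/s, v_y0 = 9.861 sin 66.9° = 9.070 m/s.
x = vₓ t ⇒ t = 1.11/3.869 = 0.2869 s.
Height: y = v_y0 t − ½ g t² = 9.070 × 0.2869 − 4.900 × 0.2869² = 2.602 − 0.4033 = 2.199 m.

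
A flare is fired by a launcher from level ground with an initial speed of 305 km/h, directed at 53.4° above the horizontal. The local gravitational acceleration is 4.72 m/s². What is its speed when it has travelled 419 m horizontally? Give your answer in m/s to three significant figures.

58.2 m/s

Convert: 305 km/h = 305/3.6 = 84.72 m/s.
Resolve: vₓ = 84.72 cos 53.4° = 50.51 m/s and v_y0 = 84.72 sin 53.4° = 68.02 m/s.
x = vₓ t ⇒ t = 419/50.51 = 8.295 s.
Vertical velocity there: v_y = v_y0 − g t = 68.02 − 4.72 × 8.295 = 28.86 m/s.
Speed: √(vₓ² + v_y²) = √(50.51² + 28.86²) = 58.18 m/s.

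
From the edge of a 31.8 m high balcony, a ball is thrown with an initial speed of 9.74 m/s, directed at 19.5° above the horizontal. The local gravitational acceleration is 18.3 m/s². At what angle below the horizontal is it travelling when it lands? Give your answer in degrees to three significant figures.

75.0°

Horizontal component vₓ = 9.740 cos 19.5° = 9.181 m/s; vertical v_y0 = 9.740 sin 19.5° = 3.251 m/s.
The projectile lands when y = 31.8 + (3.251) t − ½·18.3·t² = 0. Positive root: t = (3.251 + √(3.251² + 2·18.3·31.8)) / 18.3 = (3.251 + 34.27) / 18.3 = 2.050 s.
At impact: v_y = v_y0 − g t = −34.27 m/s; vₓ = 9.181 m/s.
Angle below horizontal: arctan(|v_y|/vₓ) = arctan(34.27/9.181) = 75.00°.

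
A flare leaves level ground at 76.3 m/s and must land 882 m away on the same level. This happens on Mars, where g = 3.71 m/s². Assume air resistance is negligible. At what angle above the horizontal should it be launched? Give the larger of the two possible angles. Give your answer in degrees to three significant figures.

72.9°

From R = (v₀²/g) sin 2θ: sin 2θ = 3.71 × 882 / 5821.7 = 0.5621.
2θ = 34.20° or 180° − 34.20° = 145.8°, so θ = 17.10° or 72.90°.
The larger angle is 72.90°.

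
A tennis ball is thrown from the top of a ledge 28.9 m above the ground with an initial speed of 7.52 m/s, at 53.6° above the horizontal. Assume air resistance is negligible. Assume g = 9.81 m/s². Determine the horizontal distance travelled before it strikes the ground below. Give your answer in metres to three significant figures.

Components: vₓ = 7.520 cos 53.6° = 4.463 m/s, v_y0 = 7.520 sin 53.6° = 6.053 m/s.
With up positive and y = 0 at the ground: y(t) = 28.9 + (6.053) t − 4.905 t². Setting y = 0 and taking the positive root: t = [6.053 + √(6.053² + 2·9.81·28.9)] / 9.81 = (6.053 + 24.57) / 9.81 = 3.122 s.
Horizontal distance: R = vₓ t = 4.463 × 3.122 = 13.93 m.

13.9 m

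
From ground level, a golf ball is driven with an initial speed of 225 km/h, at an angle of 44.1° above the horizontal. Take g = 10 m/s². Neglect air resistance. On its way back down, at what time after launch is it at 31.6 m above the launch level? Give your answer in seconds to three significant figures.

7.90 s

Convert: 225 km/h = 225/3.6 = 62.50 m/s.
vₓ = 62.50 cos 44.1° = 44.88 m/s; v_y0 = 62.50 sin 44.1° = 43.49 m/s.
Height y(t) = 43.49 t − 5.000 t² = 31.6 gives 5.000 t² − 43.49 t + 31.6 = 0.
t = [43.49 ± √(43.49² − 2·10.0·31.6)] / 10.0 = (43.49 ± 35.49) / 10.0, so t = 0.8001 s or t = 7.899 s.
The descending-branch root is 7.899 s.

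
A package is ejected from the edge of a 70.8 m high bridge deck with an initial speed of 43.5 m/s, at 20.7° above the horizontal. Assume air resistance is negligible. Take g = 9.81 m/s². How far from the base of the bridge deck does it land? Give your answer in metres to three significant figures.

Components: vₓ = 43.50 cos 20.7° = 40.69 m/s, v_y0 = 43.50 sin 20.7° = 15.38 m/s.
With up positive and y = 0 at the ground: y(t) = 70.8 + (15.38) t − 4.905 t². Setting y = 0 and taking the positive root: t = [15.38 + √(15.38² + 2·9.81·70.8)] / 9.81 = (15.38 + 40.32) / 9.81 = 5.677 s.
Horizontal distance: R = vₓ t = 40.69 × 5.677 = 231.0 m.

231 m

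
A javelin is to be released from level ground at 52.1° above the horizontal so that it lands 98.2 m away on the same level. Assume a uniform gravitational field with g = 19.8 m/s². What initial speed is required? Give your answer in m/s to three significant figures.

44.8 m/s

Level-ground range: R = v₀² sin(2θ)/g, so v₀ = √(gR / sin 2θ).
v₀ = √(19.8 × 98.2 / sin 104.2°) = √(1944 / 0.9694) = √2005.6 = 44.78 m/s.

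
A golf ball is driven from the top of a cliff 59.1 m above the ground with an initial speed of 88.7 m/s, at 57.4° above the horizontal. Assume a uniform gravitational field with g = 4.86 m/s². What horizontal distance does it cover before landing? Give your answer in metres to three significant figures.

Components: vₓ = 88.70 cos 57.4° = 47.79 m/s, v_y0 = 88.70 sin 57.4° = 74.73 m/s.
The projectile lands when y = 59.1 + (74.73) t − ½·4.86·t² = 0. Positive root: t = (74.73 + √(74.73² + 2·4.86·59.1)) / 4.86 = (74.73 + 78.48) / 4.86 = 31.52 s.
Horizontal distance: R = vₓ t = 47.79 × 31.52 = 1506 m.

1510 m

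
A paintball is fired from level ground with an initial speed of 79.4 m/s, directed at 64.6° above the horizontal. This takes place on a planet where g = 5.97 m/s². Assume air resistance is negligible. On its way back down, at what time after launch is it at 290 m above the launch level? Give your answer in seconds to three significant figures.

18.9 s

Resolve: vₓ = 79.40 cos 64.6° = 34.06 m/s and v_y0 = 79.40 sin 64.6° = 71.72 m/s.
Height y(t) = 71.72 t − 2.985 t² = 290 gives 2.985 t² − 71.72 t + 290 = 0.
t = [71.72 ± √(71.72² − 2·5.97·290)] / 5.97 = (71.72 ± 41.01) / 5.97, so t = 5.145 s or t = 18.88 s.
The descending-branch root is 18.88 s.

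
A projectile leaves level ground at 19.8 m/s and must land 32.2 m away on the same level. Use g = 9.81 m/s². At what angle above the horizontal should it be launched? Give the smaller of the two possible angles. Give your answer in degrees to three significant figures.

26.8°

From R = (v₀²/g) sin 2θ: sin 2θ = 9.81 × 32.2 / 392.04 = 0.8057.
2θ = 53.68° or 180° − 53.68° = 126.3°, so θ = 26.84° or 63.16°.
The smaller angle is 26.84°.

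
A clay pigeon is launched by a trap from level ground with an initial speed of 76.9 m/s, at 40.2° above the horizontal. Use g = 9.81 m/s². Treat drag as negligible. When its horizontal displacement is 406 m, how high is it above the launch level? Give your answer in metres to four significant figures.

Resolve: vₓ = 76.90 cos 40.2° = 58.74 m/s and v_y0 = 76.90 sin 40.2° = 49.64 m/s.
At x = 406 m, t = x/vₓ = 406/58.74 = 6.912 s.
Height: y = v_y0 t − ½ g t² = 49.64 × 6.912 − 4.905 × 6.912² = 343.1 − 234.4 = 108.7 m.

108.7 m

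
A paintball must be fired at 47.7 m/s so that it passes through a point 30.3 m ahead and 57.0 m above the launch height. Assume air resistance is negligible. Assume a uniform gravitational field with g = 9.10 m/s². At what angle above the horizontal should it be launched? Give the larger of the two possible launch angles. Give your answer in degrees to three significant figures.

86.0°

Trajectory: y = x tanθ − g x² (1 + tan²θ)/(2v₀²). With x = 30.3, y = 57.0, v₀ = 47.7, g = 9.10:
1.836 tan²θ − 30.3 tanθ + (58.84) = 0.
tanθ = [30.3 ± √(30.3² − 4 × 1.836 × (58.84))] / (2 × 1.836) = (30.3 ± 22.05) / 3.672, giving tanθ = 2.248 or 14.26.
θ = 66.02° or 85.99°; the larger is 85.99°.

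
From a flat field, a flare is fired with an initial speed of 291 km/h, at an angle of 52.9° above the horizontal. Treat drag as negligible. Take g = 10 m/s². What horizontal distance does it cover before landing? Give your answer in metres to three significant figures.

629 m

Convert: 291 km/h = 291/3.6 = 80.83 m/s.
vₓ = 80.83 cos 52.9° = 48.76 m/s; v_y0 = 80.83 sin 52.9° = 64.47 m/s.
Time aloft: T = 2 v_y0 / g = 2 × 64.47 / 10.0 = 12.89 s.
Horizontal distance R = vₓ T = 48.76 × 12.89 = 628.7 m.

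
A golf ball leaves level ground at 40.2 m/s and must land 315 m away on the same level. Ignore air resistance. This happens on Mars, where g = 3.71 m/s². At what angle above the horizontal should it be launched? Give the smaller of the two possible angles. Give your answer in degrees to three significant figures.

R = v₀² sin 2θ / g gives sin 2θ = gR/v₀² = 3.71·315/40.2² = 0.7232.
2θ = 46.32° or 180° − 46.32° = 133.7°, so θ = 23.16° or 66.84°.
The smaller angle is 23.16°.

23.2°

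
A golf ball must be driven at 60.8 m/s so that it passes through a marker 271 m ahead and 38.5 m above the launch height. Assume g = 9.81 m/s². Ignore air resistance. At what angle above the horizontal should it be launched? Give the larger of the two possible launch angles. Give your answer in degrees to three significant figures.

Trajectory: y = x tanθ − g x² (1 + tan²θ)/(2v₀²). With x = 271, y = 38.5, v₀ = 60.8, g = 9.81:
97.45 tan²θ − 271 tanθ + (135.9) = 0.
tanθ = [271 ± √(271² − 4 × 97.45 × (135.9))] / (2 × 97.45) = (271 ± 143.0) / 194.9, giving tanθ = 0.6567 or 2.124.
θ = 33.29° or 64.79°; the larger is 64.79°.

64.8°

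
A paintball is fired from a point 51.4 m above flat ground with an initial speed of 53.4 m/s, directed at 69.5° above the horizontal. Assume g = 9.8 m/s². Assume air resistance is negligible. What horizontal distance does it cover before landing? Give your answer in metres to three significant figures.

Components: vₓ = 53.40 cos 69.5° = 18.70 m/s, v_y0 = 53.40 sin 69.5° = 50.02 m/s.
Vertical motion (up positive, ground at y = 0): 4.900 t² − (50.02) t − 51.4 = 0, so t = (50.02 + √(50.02² + 2·9.80·51.4)) / 9.80 = (50.02 + 59.24) / 9.80 = 11.15 s.
Horizontal distance: R = vₓ t = 18.70 × 11.15 = 208.5 m.

208 m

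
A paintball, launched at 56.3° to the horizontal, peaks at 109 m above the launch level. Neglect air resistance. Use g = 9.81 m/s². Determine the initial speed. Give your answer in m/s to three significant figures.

At the peak v_y = 0, so v_y0 = √(2gH) = √(2 × 9.81 × 109) = 46.24 m/s.
v_y0 = v₀ sin θ ⇒ v₀ = 46.24 / sin 56.3° = 55.59 m/s.

55.6 m/s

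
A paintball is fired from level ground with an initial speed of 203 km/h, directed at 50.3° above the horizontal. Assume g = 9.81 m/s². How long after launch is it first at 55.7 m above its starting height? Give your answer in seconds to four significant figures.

1.558 s

Convert: 203 km/h = 203/3.6 = 56.39 m/s.
Horizontal component vₓ = 56.39 cos 50.3° = 36.02 m/s; vertical v_y0 = 56.39 sin 50.3° = 43.39 m/s.
Require v_y0 t − ½ g t² = 55.7, i.e. 4.905 t² − 43.39 t + 55.7 = 0.
Quadratic formula: t = (43.39 ± √789.48) / 9.81 = (43.39 ± 28.10) / 9.81 → t = 1.558 s or 7.287 s.
The first (ascending) time is 1.558 s.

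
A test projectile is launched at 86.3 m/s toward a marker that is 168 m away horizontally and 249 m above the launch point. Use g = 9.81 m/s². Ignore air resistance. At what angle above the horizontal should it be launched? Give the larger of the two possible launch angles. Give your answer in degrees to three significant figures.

Trajectory: y = x tanθ − g x² (1 + tan²θ)/(2v₀²). With x = 168, y = 249, v₀ = 86.3, g = 9.81:
18.59 tan²θ − 168 tanθ + (267.6) = 0.
tanθ = [168 ± √(168² − 4 × 18.59 × (267.6))] / (2 × 18.59) = (168 ± 91.26) / 37.18, giving tanθ = 2.064 or 6.974.
θ = 64.15° or 81.84°; the larger is 81.84°.

81.8°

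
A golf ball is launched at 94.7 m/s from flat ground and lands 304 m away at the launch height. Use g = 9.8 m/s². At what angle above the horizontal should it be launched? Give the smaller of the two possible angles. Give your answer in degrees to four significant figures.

R = v₀² sin 2θ / g gives sin 2θ = gR/v₀² = 9.80·304/94.7² = 0.3322.
2θ = 19.40° or 180° − 19.40° = 160.6°, so θ = 9.701° or 80.30°.
The smaller angle is 9.701°.

9.701°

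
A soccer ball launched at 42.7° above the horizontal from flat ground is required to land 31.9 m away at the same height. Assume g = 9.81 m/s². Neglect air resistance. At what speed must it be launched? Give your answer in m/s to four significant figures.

On level ground R = v₀² sin 2θ / g ⇒ v₀ = √(gR / sin 2θ).
v₀ = √(9.81 × 31.9 / sin 85.40°) = √(312.9 / 0.9968) = √313.95 = 17.72 m/s.

17.72 m/s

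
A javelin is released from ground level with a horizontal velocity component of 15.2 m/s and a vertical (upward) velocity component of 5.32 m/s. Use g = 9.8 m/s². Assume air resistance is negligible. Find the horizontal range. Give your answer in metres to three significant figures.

16.5 m

Time aloft: T = 2 v_y0 / g = 2 × 5.320 / 9.80 = 1.086 s.
Horizontal distance R = vₓ T = 15.20 × 1.086 = 16.50 m.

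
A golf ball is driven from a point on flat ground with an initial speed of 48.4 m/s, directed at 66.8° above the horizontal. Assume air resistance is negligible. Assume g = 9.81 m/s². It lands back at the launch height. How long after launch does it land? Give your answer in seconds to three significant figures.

9.07 s

Components: vₓ = 48.40 cos 66.8° = 19.07 m/s, v_y0 = 48.40 sin 66.8° = 44.49 m/s.
It returns to y = 0 when t = 2 v_y0 / g = 2(44.49)/9.81 = 9.070 s.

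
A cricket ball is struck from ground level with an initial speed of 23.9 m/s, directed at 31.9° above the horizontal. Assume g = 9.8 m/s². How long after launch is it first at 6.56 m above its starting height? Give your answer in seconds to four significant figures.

Components: vₓ = 23.90 cos 31.9° = 20.29 m/s, v_y0 = 23.90 sin 31.9° = 12.63 m/s.
Require v_y0 t − ½ g t² = 6.56, i.e. 4.900 t² − 12.63 t + 6.56 = 0.
t = [12.63 ± √(12.63² − 2·9.80·6.56)] / 9.80 = (12.63 ± 5.562) / 9.80, so t = 0.7212 s or t = 1.856 s.
The first (ascending) time is 0.7212 s.

0.7212 s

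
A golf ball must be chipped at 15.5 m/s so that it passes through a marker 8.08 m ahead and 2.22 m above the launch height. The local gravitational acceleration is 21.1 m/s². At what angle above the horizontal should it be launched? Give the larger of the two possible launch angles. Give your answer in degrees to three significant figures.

61.9°

Trajectory: y = x tanθ − g x² (1 + tan²θ)/(2v₀²). With x = 8.08, y = 2.22, v₀ = 15.5, g = 21.1:
2.867 tan²θ − 8.08 tanθ + (5.087) = 0.
tanθ = [8.08 ± √(8.08² − 4 × 2.867 × (5.087))] / (2 × 2.867) = (8.08 ± 2.637) / 5.734, giving tanθ = 0.9493 or 1.869.
θ = 43.51° or 61.85°; the larger is 61.85°.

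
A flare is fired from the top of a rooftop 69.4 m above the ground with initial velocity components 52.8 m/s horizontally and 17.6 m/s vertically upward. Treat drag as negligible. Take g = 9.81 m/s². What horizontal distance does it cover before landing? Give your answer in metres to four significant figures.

314.8 m

The projectile lands when y = 69.4 + (17.60) t − ½·9.81·t² = 0. Positive root: t = (17.60 + √(17.60² + 2·9.81·69.4)) / 9.81 = (17.60 + 40.88) / 9.81 = 5.962 s.
Horizontal distance: R = vₓ t = 52.80 × 5.962 = 314.8 m.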